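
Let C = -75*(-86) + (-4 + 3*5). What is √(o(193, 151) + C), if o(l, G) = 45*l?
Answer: √15146 ≈ 123.07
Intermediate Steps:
C = 6461 (C = 6450 + (-4 + 15) = 6450 + 11 = 6461)
√(o(193, 151) + C) = √(45*193 + 6461) = √(8685 + 6461) = √15146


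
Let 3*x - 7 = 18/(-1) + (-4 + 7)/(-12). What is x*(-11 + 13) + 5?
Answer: -5/2 ≈ -2.5000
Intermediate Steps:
x = -15/4 (x = 7/3 + (18/(-1) + (-4 + 7)/(-12))/3 = 7/3 + (18*(-1) + 3*(-1/12))/3 = 7/3 + (-18 - 1/4)/3 = 7/3 + (1/3)*(-73/4) = 7/3 - 73/12 = -15/4 ≈ -3.7500)
x*(-11 + 13) + 5 = -15*(-11 + 13)/4 + 5 = -15/4*2 + 5 = -15/2 + 5 = -5/2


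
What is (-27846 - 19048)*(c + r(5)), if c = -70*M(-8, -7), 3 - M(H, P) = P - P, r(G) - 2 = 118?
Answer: 4220460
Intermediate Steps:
r(G) = 120 (r(G) = 2 + 118 = 120)
M(H, P) = 3 (M(H, P) = 3 - (P - P) = 3 - 1*0 = 3 + 0 = 3)
c = -210 (c = -70*3 = -210)
(-27846 - 19048)*(c + r(5)) = (-27846 - 19048)*(-210 + 120) = -46894*(-90) = 4220460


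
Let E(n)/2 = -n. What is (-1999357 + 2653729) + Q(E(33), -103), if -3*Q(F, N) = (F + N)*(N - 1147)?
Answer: 1751866/3 ≈ 5.8396e+5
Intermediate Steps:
E(n) = -2*n (E(n) = 2*(-n) = -2*n)
Q(F, N) = -(-1147 + N)*(F + N)/3 (Q(F, N) = -(F + N)*(N - 1147)/3 = -(F + N)*(-1147 + N)/3 = -(-1147 + N)*(F + N)/3)
(-1999357 + 2653729) + Q(E(33), -103) = (-1999357 + 2653729) + (-⅓*(-103)² + 1147*(-2*33)/3 + (1147/3)*(-103) - ⅓*(-2*33)*(-103)) = 654372 + (-⅓*10609 + (1147/3)*(-66) - 118141/3 - ⅓*(-66)*(-103)) = 654372 + (-10609/3 - 25234 - 118141/3 - 2266) = 654372 - 211250/3 = 1751866/3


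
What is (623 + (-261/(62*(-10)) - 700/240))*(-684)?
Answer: -65785866/155 ≈ -4.2443e+5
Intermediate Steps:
(623 + (-261/(62*(-10)) - 700/240))*(-684) = (623 + (-261/(-620) - 700*1/240))*(-684) = (623 + (-261*(-1/620) - 35/12))*(-684) = (623 + (261/620 - 35/12))*(-684) = (623 - 2321/930)*(-684) = (577069/930)*(-684) = -65785866/155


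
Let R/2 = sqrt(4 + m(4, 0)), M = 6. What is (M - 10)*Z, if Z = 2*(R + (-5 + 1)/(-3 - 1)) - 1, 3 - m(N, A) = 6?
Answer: -20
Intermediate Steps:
m(N, A) = -3 (m(N, A) = 3 - 1*6 = 3 - 6 = -3)
R = 2 (R = 2*sqrt(4 - 3) = 2*sqrt(1) = 2*1 = 2)
Z = 5 (Z = 2*(2 + (-5 + 1)/(-3 - 1)) - 1 = 2*(2 - 4/(-4)) - 1 = 2*(2 - 4*(-1/4)) - 1 = 2*(2 + 1) - 1 = 2*3 - 1 = 6 - 1 = 5)
(M - 10)*Z = (6 - 10)*5 = -4*5 = -20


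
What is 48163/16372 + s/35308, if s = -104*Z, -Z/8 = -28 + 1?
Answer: 25629973/11116588 ≈ 2.3056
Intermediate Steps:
Z = 216 (Z = -8*(-28 + 1) = -8*(-27) = 216)
s = -22464 (s = -104*216 = -22464)
48163/16372 + s/35308 = 48163/16372 - 22464/35308 = 48163*(1/16372) - 22464*1/35308 = 48163/16372 - 432/679 = 25629973/11116588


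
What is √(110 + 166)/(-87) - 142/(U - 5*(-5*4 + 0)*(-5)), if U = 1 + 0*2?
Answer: 142/499 - 2*√69/87 ≈ 0.093612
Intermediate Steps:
U = 1 (U = 1 + 0 = 1)
√(110 + 166)/(-87) - 142/(U - 5*(-5*4 + 0)*(-5)) = √(110 + 166)/(-87) - 142/(1 - 5*(-5*4 + 0)*(-5)) = √276*(-1/87) - 142/(1 - 5*(-20 + 0)*(-5)) = (2*√69)*(-1/87) - 142/(1 - 5*(-20)*(-5)) = -2*√69/87 - 142/(1 + 100*(-5)) = -2*√69/87 - 142/(1 - 500) = -2*√69/87 - 142/(-499) = -2*√69/87 - 142*(-1/499) = -2*√69/87 + 142/499 = 142/499 - 2*√69/87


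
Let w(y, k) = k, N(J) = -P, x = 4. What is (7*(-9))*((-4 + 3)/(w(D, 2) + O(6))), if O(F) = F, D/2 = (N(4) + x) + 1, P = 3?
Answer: 63/8 ≈ 7.8750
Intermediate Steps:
N(J) = -3 (N(J) = -1*3 = -3)
D = 4 (D = 2*((-3 + 4) + 1) = 2*(1 + 1) = 2*2 = 4)
(7*(-9))*((-4 + 3)/(w(D, 2) + O(6))) = (7*(-9))*((-4 + 3)/(2 + 6)) = -(-63)/8 = -63*(-⅛) = 63/8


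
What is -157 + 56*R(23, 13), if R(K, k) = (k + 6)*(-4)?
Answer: -4413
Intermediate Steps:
R(K, k) = -24 - 4*k (R(K, k) = (6 + k)*(-4) = -24 - 4*k)
-157 + 56*R(23, 13) = -157 + 56*(-24 - 4*13) = -157 + 56*(-24 - 52) = -157 + 56*(-76) = -157 - 4256 = -4413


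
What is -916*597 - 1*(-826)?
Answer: -546026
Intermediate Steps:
-916*597 - 1*(-826) = -546852 + 826 = -546026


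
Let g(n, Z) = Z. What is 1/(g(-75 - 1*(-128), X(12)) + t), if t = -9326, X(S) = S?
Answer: -1/9314 ≈ -0.00010737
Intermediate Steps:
1/(g(-75 - 1*(-128), X(12)) + t) = 1/(12 - 9326) = 1/(-9314) = -1/9314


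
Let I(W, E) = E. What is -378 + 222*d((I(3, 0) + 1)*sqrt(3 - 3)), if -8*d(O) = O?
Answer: -378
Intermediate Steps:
d(O) = -O/8
-378 + 222*d((I(3, 0) + 1)*sqrt(3 - 3)) = -378 + 222*(-(0 + 1)*sqrt(3 - 3)/8) = -378 + 222*(-sqrt(0)/8) = -378 + 222*(-0/8) = -378 + 222*(-1/8*0) = -378 + 222*0 = -378 + 0 = -378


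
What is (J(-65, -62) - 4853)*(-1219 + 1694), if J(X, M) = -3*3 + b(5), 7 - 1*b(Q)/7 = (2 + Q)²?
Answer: -2449100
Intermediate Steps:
b(Q) = 49 - 7*(2 + Q)²
J(X, M) = -303 (J(X, M) = -3*3 + (49 - 7*(2 + 5)²) = -9 + (49 - 7*7²) = -9 + (49 - 7*49) = -9 + (49 - 343) = -9 - 294 = -303)
(J(-65, -62) - 4853)*(-1219 + 1694) = (-303 - 4853)*(-1219 + 1694) = -5156*475 = -2449100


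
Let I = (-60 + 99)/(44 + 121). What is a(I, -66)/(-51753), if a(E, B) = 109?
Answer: -109/51753 ≈ -0.0021062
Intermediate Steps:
I = 13/55 (I = 39/165 = 39*(1/165) = 13/55 ≈ 0.23636)
a(I, -66)/(-51753) = 109/(-51753) = 109*(-1/51753) = -109/51753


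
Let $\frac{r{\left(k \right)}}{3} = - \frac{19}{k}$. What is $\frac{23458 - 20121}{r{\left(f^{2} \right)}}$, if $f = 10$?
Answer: $- \frac{333700}{57} \approx -5854.4$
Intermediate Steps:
$r{\left(k \right)} = - \frac{57}{k}$ ($r{\left(k \right)} = 3 \left(- \frac{19}{k}\right) = - \frac{57}{k}$)
$\frac{23458 - 20121}{r{\left(f^{2} \right)}} = \frac{23458 - 20121}{\left(-57\right) \frac{1}{10^{2}}} = \frac{23458 - 20121}{\left(-57\right) \frac{1}{100}} = \frac{3337}{\left(-57\right) \frac{1}{100}} = \frac{3337}{- \frac{57}{100}} = 3337 \left(- \frac{100}{57}\right) = - \frac{333700}{57}$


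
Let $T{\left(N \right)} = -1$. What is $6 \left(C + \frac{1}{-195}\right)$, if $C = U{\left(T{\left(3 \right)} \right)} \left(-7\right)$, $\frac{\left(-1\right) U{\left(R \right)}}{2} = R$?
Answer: $- \frac{5462}{65} \approx -84.031$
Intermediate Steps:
$U{\left(R \right)} = - 2 R$
$C = -14$ ($C = \left(-2\right) \left(-1\right) \left(-7\right) = 2 \left(-7\right) = -14$)
$6 \left(C + \frac{1}{-195}\right) = 6 \left(-14 + \frac{1}{-195}\right) = 6 \left(-14 - \frac{1}{195}\right) = 6 \left(- \frac{2731}{195}\right) = - \frac{5462}{65}$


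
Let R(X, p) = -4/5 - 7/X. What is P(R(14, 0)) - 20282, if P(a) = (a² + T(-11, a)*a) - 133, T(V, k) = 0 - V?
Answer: -2042761/100 ≈ -20428.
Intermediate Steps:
T(V, k) = -V
R(X, p) = -⅘ - 7/X (R(X, p) = -4*⅕ - 7/X = -⅘ - 7/X)
P(a) = -133 + a² + 11*a (P(a) = (a² + (-1*(-11))*a) - 133 = (a² + 11*a) - 133 = -133 + a² + 11*a)
P(R(14, 0)) - 20282 = (-133 + (-⅘ - 7/14)² + 11*(-⅘ - 7/14)) - 20282 = (-133 + (-⅘ - 7*1/14)² + 11*(-⅘ - 7*1/14)) - 20282 = (-133 + (-⅘ - ½)² + 11*(-⅘ - ½)) - 20282 = (-133 + (-13/10)² + 11*(-13/10)) - 20282 = (-133 + 169/100 - 143/10) - 20282 = -14561/100 - 20282 = -2042761/100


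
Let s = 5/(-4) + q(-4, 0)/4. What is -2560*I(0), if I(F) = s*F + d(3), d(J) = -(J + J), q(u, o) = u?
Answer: 15360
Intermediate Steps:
d(J) = -2*J
s = -9/4 (s = 5/(-4) - 4/4 = 5*(-¼) - 4*¼ = -5/4 - 1 = -9/4 ≈ -2.2500)
I(F) = -6 - 9*F/4 (I(F) = -9*F/4 - 2*3 = -9*F/4 - 6 = -6 - 9*F/4)
-2560*I(0) = -2560*(-6 - 9/4*0) = -2560*(-6 + 0) = -2560*(-6) = 15360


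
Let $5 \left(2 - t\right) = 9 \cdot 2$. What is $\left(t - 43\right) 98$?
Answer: $- \frac{21854}{5} \approx -4370.8$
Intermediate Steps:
$t = - \frac{8}{5}$ ($t = 2 - \frac{9 \cdot 2}{5} = 2 - \frac{18}{5} = - \frac{8}{5} \approx -1.6$)
$\left(t - 43\right) 98 = \left(- \frac{8}{5} - 43\right) 98 = \left(- \frac{223}{5}\right) 98 = - \frac{21854}{5}$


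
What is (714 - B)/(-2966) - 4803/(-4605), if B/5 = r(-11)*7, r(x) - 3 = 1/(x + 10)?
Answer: 1880013/2276405 ≈ 0.82587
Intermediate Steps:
r(x) = 3 + 1/(10 + x) (r(x) = 3 + 1/(x + 10) = 3 + 1/(10 + x))
B = 70 (B = 5*(((31 + 3*(-11))/(10 - 11))*7) = 5*(((31 - 33)/(-1))*7) = 5*(-1*(-2)*7) = 5*(2*7) = 5*14 = 70)
(714 - B)/(-2966) - 4803/(-4605) = (714 - 1*70)/(-2966) - 4803/(-4605) = (714 - 70)*(-1/2966) - 4803*(-1/4605) = 644*(-1/2966) + 1601/1535 = -322/1483 + 1601/1535 = 1880013/2276405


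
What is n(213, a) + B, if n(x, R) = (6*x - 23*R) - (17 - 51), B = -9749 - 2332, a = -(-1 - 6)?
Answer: -10930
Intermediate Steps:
a = 7 (a = -1*(-7) = 7)
B = -12081
n(x, R) = 34 - 23*R + 6*x (n(x, R) = (-23*R + 6*x) - 1*(-34) = (-23*R + 6*x) + 34 = 34 - 23*R + 6*x)
n(213, a) + B = (34 - 23*7 + 6*213) - 12081 = (34 - 161 + 1278) - 12081 = 1151 - 12081 = -10930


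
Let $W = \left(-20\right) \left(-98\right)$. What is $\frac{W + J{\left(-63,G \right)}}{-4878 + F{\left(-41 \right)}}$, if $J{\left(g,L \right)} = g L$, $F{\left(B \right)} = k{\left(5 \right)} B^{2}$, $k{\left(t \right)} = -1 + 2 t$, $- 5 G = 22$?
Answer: $\frac{658}{3015} \approx 0.21824$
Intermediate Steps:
$G = - \frac{22}{5}$ ($G = \left(- \frac{1}{5}\right) 22 = - \frac{22}{5} \approx -4.4$)
$W = 1960$
$F{\left(B \right)} = 9 B^{2}$ ($F{\left(B \right)} = \left(-1 + 2 \cdot 5\right) B^{2} = \left(-1 + 10\right) B^{2} = 9 B^{2}$)
$J{\left(g,L \right)} = L g$
$\frac{W + J{\left(-63,G \right)}}{-4878 + F{\left(-41 \right)}} = \frac{1960 - - \frac{1386}{5}}{-4878 + 9 \left(-41\right)^{2}} = \frac{1960 + \frac{1386}{5}}{-4878 + 9 \cdot 1681} = \frac{11186}{5 \left(-4878 + 15129\right)} = \frac{11186}{5 \cdot 10251} = \frac{11186}{5} \cdot \frac{1}{10251} = \frac{658}{3015}$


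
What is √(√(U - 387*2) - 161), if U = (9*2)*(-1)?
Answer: √(-161 + 6*I*√22) ≈ 1.1048 + 12.737*I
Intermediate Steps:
U = -18 (U = 18*(-1) = -18)
√(√(U - 387*2) - 161) = √(√(-18 - 387*2) - 161) = √(√(-18 - 774) - 161) = √(√(-792) - 161) = √(6*I*√22 - 161) = √(-161 + 6*I*√22)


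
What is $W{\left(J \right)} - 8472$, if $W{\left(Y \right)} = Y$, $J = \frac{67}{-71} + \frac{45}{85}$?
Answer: $- \frac{10226204}{1207} \approx -8472.4$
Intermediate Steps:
$J = - \frac{500}{1207}$ ($J = 67 \left(- \frac{1}{71}\right) + 45 \cdot \frac{1}{85} = - \frac{67}{71} + \frac{9}{17} = - \frac{500}{1207} \approx -0.41425$)
$W{\left(J \right)} - 8472 = - \frac{500}{1207} - 8472 = - \frac{10226204}{1207}$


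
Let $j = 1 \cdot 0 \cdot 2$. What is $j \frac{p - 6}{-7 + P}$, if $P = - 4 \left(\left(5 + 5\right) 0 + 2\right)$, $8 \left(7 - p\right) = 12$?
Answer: $0$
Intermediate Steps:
$p = \frac{11}{2}$ ($p = 7 - \frac{3}{2} = \frac{11}{2} \approx 5.5$)
$j = 0$ ($j = 0 \cdot 2 = 0$)
$P = -8$ ($P = - 4 \left(10 \cdot 0 + 2\right) = - 4 \left(0 + 2\right) = \left(-4\right) 2 = -8$)
$j \frac{p - 6}{-7 + P} = 0 \frac{\frac{11}{2} - 6}{-7 - 8} = 0 \frac{\frac{11}{2} - 6}{-15} = 0 \left(\frac{11}{2} - 6\right) \left(- \frac{1}{15}\right) = 0 \left(\left(- \frac{1}{2}\right) \left(- \frac{1}{15}\right)\right) = 0 \cdot \frac{1}{30} = 0$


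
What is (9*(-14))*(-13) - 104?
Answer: 1534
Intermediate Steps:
(9*(-14))*(-13) - 104 = -126*(-13) - 104 = 1638 - 104 = 1534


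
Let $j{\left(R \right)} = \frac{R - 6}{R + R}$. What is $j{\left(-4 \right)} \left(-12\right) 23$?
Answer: $-345$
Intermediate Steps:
$j{\left(R \right)} = \frac{-6 + R}{2 R}$
$j{\left(-4 \right)} \left(-12\right) 23 = \frac{-6 - 4}{2 \left(-4\right)} \left(-12\right) 23 = \frac{1}{2} \left(- \frac{1}{4}\right) \left(-10\right) \left(-12\right) 23 = \frac{5}{4} \left(-12\right) 23 = \left(-15\right) 23 = -345$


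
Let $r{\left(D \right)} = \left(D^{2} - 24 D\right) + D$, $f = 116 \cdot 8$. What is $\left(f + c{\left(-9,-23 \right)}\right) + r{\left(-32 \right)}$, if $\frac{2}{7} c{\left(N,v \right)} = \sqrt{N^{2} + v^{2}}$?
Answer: $2688 + \frac{7 \sqrt{610}}{2} \approx 2774.4$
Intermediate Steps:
$f = 928$
$c{\left(N,v \right)} = \frac{7 \sqrt{N^{2} + v^{2}}}{2}$
$r{\left(D \right)} = D^{2} - 23 D$
$\left(f + c{\left(-9,-23 \right)}\right) + r{\left(-32 \right)} = \left(928 + \frac{7 \sqrt{\left(-9\right)^{2} + \left(-23\right)^{2}}}{2}\right) - 32 \left(-23 - 32\right) = \left(928 + \frac{7 \sqrt{81 + 529}}{2}\right) - -1760 = \left(928 + \frac{7 \sqrt{610}}{2}\right) + 1760 = 2688 + \frac{7 \sqrt{610}}{2}$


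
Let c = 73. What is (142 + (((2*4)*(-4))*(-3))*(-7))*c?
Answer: -38690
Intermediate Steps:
(142 + (((2*4)*(-4))*(-3))*(-7))*c = (142 + (((2*4)*(-4))*(-3))*(-7))*73 = (142 + ((8*(-4))*(-3))*(-7))*73 = (142 - 32*(-3)*(-7))*73 = (142 + 96*(-7))*73 = (142 - 672)*73 = -530*73 = -38690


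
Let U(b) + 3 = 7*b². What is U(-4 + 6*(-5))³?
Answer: 529278808969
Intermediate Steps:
U(b) = -3 + 7*b²
U(-4 + 6*(-5))³ = (-3 + 7*(-4 + 6*(-5))²)³ = (-3 + 7*(-4 - 30)²)³ = (-3 + 7*(-34)²)³ = (-3 + 7*1156)³ = (-3 + 8092)³ = 8089³ = 529278808969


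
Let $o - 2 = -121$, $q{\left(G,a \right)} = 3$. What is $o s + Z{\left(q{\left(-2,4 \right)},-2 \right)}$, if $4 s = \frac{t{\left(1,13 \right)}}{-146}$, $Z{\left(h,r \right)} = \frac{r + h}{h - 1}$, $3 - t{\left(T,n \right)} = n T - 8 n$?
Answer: $\frac{5739}{292} \approx 19.654$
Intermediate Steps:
$t{\left(T,n \right)} = 3 + 8 n - T n$ ($t{\left(T,n \right)} = 3 - \left(n T - 8 n\right) = 3 - \left(T n - 8 n\right) = 3 - \left(- 8 n + T n\right) = 3 + 8 n - T n$)
$Z{\left(h,r \right)} = \frac{h + r}{-1 + h}$
$o = -119$ ($o = 2 - 121 = -119$)
$s = - \frac{47}{292}$ ($s = \frac{\left(3 + 8 \cdot 13 - 1 \cdot 13\right) \frac{1}{-146}}{4} = \frac{\left(3 + 104 - 13\right) \left(- \frac{1}{146}\right)}{4} = \frac{94 \left(- \frac{1}{146}\right)}{4} = \frac{1}{4} \left(- \frac{47}{73}\right) = - \frac{47}{292} \approx -0.16096$)
$o s + Z{\left(q{\left(-2,4 \right)},-2 \right)} = \left(-119\right) \left(- \frac{47}{292}\right) + \frac{3 - 2}{-1 + 3} = \frac{5593}{292} + \frac{1}{2} \cdot 1 = \frac{5593}{292} + \frac{1}{2} = \frac{5739}{292}$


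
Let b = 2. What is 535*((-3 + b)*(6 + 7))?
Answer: -6955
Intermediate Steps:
535*((-3 + b)*(6 + 7)) = 535*((-3 + 2)*(6 + 7)) = 535*(-1*13) = 535*(-13) = -6955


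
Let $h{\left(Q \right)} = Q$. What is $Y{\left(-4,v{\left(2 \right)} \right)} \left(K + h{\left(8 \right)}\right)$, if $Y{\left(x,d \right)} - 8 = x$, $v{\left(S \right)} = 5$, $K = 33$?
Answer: $164$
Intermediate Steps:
$Y{\left(x,d \right)} = 8 + x$
$Y{\left(-4,v{\left(2 \right)} \right)} \left(K + h{\left(8 \right)}\right) = \left(8 - 4\right) \left(33 + 8\right) = 4 \cdot 41 = 164$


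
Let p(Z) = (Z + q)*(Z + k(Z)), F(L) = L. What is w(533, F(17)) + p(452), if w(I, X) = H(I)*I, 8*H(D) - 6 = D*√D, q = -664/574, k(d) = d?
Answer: 468340385/1148 + 284089*√533/8 ≈ 1.2278e+6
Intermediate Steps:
q = -332/287 (q = -664*1/574 = -332/287 ≈ -1.1568)
p(Z) = 2*Z*(-332/287 + Z) (p(Z) = (Z - 332/287)*(Z + Z) = (-332/287 + Z)*(2*Z) = 2*Z*(-332/287 + Z))
H(D) = ¾ + D^(3/2)/8 (H(D) = ¾ + (D*√D)/8 = ¾ + D^(3/2)/8)
w(I, X) = I*(¾ + I^(3/2)/8) (w(I, X) = (¾ + I^(3/2)/8)*I = I*(¾ + I^(3/2)/8))
w(533, F(17)) + p(452) = (⅛)*533*(6 + 533^(3/2)) + (2/287)*452*(-332 + 287*452) = (⅛)*533*(6 + 533*√533) + (2/287)*452*(-332 + 129724) = (1599/4 + 284089*√533/8) + (2/287)*452*129392 = (1599/4 + 284089*√533/8) + 116970368/287 = 468340385/1148 + 284089*√533/8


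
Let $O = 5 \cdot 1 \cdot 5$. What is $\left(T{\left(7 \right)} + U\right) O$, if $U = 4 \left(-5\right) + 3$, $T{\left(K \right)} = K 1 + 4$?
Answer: $-150$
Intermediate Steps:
$T{\left(K \right)} = 4 + K$ ($T{\left(K \right)} = K + 4 = 4 + K$)
$U = -17$ ($U = -20 + 3 = -17$)
$O = 25$ ($O = 5 \cdot 5 = 25$)
$\left(T{\left(7 \right)} + U\right) O = \left(\left(4 + 7\right) - 17\right) 25 = \left(11 - 17\right) 25 = \left(-6\right) 25 = -150$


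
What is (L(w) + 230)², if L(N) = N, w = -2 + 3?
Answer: 53361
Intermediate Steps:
w = 1
(L(w) + 230)² = (1 + 230)² = 231² = 53361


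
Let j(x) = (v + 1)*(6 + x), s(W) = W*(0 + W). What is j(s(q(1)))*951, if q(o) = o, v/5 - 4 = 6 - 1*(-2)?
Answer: 406077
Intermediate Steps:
v = 60 (v = 20 + 5*(6 - 1*(-2)) = 20 + 5*(6 + 2) = 20 + 5*8 = 20 + 40 = 60)
s(W) = W**2 (s(W) = W*W = W**2)
j(x) = 366 + 61*x (j(x) = (60 + 1)*(6 + x) = 61*(6 + x) = 366 + 61*x)
j(s(q(1)))*951 = (366 + 61*1**2)*951 = (366 + 61*1)*951 = (366 + 61)*951 = 427*951 = 406077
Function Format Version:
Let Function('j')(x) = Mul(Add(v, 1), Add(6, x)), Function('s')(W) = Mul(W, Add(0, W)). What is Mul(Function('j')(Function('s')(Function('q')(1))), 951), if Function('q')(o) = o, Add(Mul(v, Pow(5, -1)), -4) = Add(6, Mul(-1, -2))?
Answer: 406077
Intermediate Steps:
v = 60 (v = Add(20, Mul(5, Add(6, Mul(-1, -2)))) = Add(20, Mul(5, Add(6, 2))) = Add(20, Mul(5, 8)) = Add(20, 40) = 60)
Function('s')(W) = Pow(W, 2) (Function('s')(W) = Mul(W, W) = Pow(W, 2))
Function('j')(x) = Add(366, Mul(61, x)) (Function('j')(x) = Mul(Add(60, 1), Add(6, x)) = Mul(61, Add(6, x)) = Add(366, Mul(61, x)))
Mul(Function('j')(Function('s')(Function('q')(1))), 951) = Mul(Add(366, Mul(61, Pow(1, 2))), 951) = Mul(Add(366, Mul(61, 1)), 951) = Mul(Add(366, 61), 951) = Mul(427, 951) = 406077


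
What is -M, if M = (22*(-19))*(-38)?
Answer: -15884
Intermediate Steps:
M = 15884 (M = -418*(-38) = 15884)
-M = -1*15884 = -15884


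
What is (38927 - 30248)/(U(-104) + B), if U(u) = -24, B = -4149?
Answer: -2893/1391 ≈ -2.0798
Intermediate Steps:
(38927 - 30248)/(U(-104) + B) = (38927 - 30248)/(-24 - 4149) = 8679/(-4173) = 8679*(-1/4173) = -2893/1391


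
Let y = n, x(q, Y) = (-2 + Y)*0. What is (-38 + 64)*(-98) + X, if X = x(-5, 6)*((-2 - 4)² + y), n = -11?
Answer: -2548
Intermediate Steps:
x(q, Y) = 0
y = -11
X = 0 (X = 0*((-2 - 4)² - 11) = 0*((-6)² - 11) = 0*(36 - 11) = 0*25 = 0)
(-38 + 64)*(-98) + X = (-38 + 64)*(-98) + 0 = 26*(-98) + 0 = -2548 + 0 = -2548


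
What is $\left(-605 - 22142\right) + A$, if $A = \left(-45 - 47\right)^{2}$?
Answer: $-14283$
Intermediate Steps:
$A = 8464$ ($A = \left(-92\right)^{2} = 8464$)
$\left(-605 - 22142\right) + A = \left(-605 - 22142\right) + 8464 = -22747 + 8464 = -14283$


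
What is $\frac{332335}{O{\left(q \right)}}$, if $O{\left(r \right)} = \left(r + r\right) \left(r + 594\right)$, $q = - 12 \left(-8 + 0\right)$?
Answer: $\frac{66467}{26496} \approx 2.5086$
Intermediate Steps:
$q = 96$ ($q = \left(-12\right) \left(-8\right) = 96$)
$O{\left(r \right)} = 2 r \left(594 + r\right)$
$\frac{332335}{O{\left(q \right)}} = \frac{332335}{2 \cdot 96 \left(594 + 96\right)} = \frac{332335}{2 \cdot 96 \cdot 690} = \frac{332335}{132480} = 332335 \cdot \frac{1}{132480} = \frac{66467}{26496}$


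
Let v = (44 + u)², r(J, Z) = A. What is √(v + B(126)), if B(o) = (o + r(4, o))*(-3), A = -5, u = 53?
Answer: √9046 ≈ 95.110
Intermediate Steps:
r(J, Z) = -5
B(o) = 15 - 3*o (B(o) = (o - 5)*(-3) = (-5 + o)*(-3) = 15 - 3*o)
v = 9409 (v = (44 + 53)² = 97² = 9409)
√(v + B(126)) = √(9409 + (15 - 3*126)) = √(9409 + (15 - 378)) = √(9409 - 363) = √9046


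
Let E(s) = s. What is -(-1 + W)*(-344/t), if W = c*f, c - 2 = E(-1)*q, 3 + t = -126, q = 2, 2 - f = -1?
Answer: 8/3 ≈ 2.6667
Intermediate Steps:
f = 3 (f = 2 - 1*(-1) = 2 + 1 = 3)
t = -129 (t = -3 - 126 = -129)
c = 0 (c = 2 - 1*2 = 2 - 2 = 0)
W = 0 (W = 0*3 = 0)
-(-1 + W)*(-344/t) = -(-1 + 0)*(-344/(-129)) = -(-1)*(-344*(-1/129)) = -(-1)*8/3 = -1*(-8/3) = 8/3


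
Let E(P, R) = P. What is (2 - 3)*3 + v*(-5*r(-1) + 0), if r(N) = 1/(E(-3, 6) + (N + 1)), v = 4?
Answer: 11/3 ≈ 3.6667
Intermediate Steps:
r(N) = 1/(-2 + N) (r(N) = 1/(-3 + (N + 1)) = 1/(-3 + (1 + N)) = 1/(-2 + N))
(2 - 3)*3 + v*(-5*r(-1) + 0) = (2 - 3)*3 + 4*(-5/(-2 - 1) + 0) = -1*3 + 4*(-5/(-3) + 0) = -3 + 4*(-5*(-⅓) + 0) = -3 + 4*(5/3 + 0) = -3 + 4*(5/3) = -3 + 20/3 = 11/3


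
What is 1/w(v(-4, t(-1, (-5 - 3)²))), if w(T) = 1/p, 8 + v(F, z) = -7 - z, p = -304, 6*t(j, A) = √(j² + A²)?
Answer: -304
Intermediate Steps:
t(j, A) = √(A² + j²)/6 (t(j, A) = √(j² + A²)/6 = √(A² + j²)/6)
v(F, z) = -15 - z (v(F, z) = -8 + (-7 - z) = -15 - z)
w(T) = -1/304 (w(T) = 1/(-304) = -1/304)
1/w(v(-4, t(-1, (-5 - 3)²))) = 1/(-1/304) = -304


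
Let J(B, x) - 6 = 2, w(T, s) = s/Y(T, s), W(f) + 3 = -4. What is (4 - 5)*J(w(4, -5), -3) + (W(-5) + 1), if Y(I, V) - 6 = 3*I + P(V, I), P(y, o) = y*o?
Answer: -14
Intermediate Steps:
P(y, o) = o*y
W(f) = -7 (W(f) = -3 - 4 = -7)
Y(I, V) = 6 + 3*I + I*V (Y(I, V) = 6 + (3*I + I*V) = 6 + 3*I + I*V)
w(T, s) = s/(6 + 3*T + T*s)
J(B, x) = 8 (J(B, x) = 6 + 2 = 8)
(4 - 5)*J(w(4, -5), -3) + (W(-5) + 1) = (4 - 5)*8 + (-7 + 1) = -1*8 - 6 = -8 - 6 = -14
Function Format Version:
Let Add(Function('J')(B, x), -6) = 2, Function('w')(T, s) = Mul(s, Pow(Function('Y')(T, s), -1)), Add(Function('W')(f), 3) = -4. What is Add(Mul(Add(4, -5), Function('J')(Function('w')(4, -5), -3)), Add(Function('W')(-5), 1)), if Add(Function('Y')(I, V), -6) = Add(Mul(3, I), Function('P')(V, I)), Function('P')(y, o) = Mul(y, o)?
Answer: -14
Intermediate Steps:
Function('P')(y, o) = Mul(o, y)
Function('W')(f) = -7 (Function('W')(f) = Add(-3, -4) = -7)
Function('Y')(I, V) = Add(6, Mul(3, I), Mul(I, V)) (Function('Y')(I, V) = Add(6, Add(Mul(3, I), Mul(I, V))) = Add(6, Mul(3, I), Mul(I, V)))
Function('w')(T, s) = Mul(s, Pow(Add(6, Mul(3, T), Mul(T, s)), -1))
Function('J')(B, x) = 8 (Function('J')(B, x) = Add(6, 2) = 8)
Add(Mul(Add(4, -5), Function('J')(Function('w')(4, -5), -3)), Add(Function('W')(-5), 1)) = Add(Mul(Add(4, -5), 8), Add(-7, 1)) = Add(Mul(-1, 8), -6) = Add(-8, -6) = -14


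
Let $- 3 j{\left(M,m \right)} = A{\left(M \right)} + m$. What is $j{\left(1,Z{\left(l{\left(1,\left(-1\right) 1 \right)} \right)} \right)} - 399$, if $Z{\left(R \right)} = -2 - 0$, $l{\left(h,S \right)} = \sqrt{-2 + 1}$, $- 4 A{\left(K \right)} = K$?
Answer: $- \frac{1593}{4} \approx -398.25$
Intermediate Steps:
$A{\left(K \right)} = - \frac{K}{4}$
$l{\left(h,S \right)} = i$ ($l{\left(h,S \right)} = \sqrt{-1} = i$)
$Z{\left(R \right)} = -2$ ($Z{\left(R \right)} = -2 + 0 = -2$)
$j{\left(M,m \right)} = - \frac{m}{3} + \frac{M}{12}$ ($j{\left(M,m \right)} = - \frac{- \frac{M}{4} + m}{3} = - \frac{m - \frac{M}{4}}{3} = - \frac{m}{3} + \frac{M}{12}$)
$j{\left(1,Z{\left(l{\left(1,\left(-1\right) 1 \right)} \right)} \right)} - 399 = \left(\left(- \frac{1}{3}\right) \left(-2\right) + \frac{1}{12} \cdot 1\right) - 399 = \left(\frac{2}{3} + \frac{1}{12}\right) - 399 = \frac{3}{4} - 399 = - \frac{1593}{4}$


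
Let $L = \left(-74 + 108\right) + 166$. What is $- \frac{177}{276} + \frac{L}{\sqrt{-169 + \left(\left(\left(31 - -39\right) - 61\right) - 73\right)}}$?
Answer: $- \frac{59}{92} - \frac{200 i \sqrt{233}}{233} \approx -0.6413 - 13.102 i$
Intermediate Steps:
$L = 200$ ($L = 34 + 166 = 200$)
$- \frac{177}{276} + \frac{L}{\sqrt{-169 + \left(\left(\left(31 - -39\right) - 61\right) - 73\right)}} = - \frac{177}{276} + \frac{200}{\sqrt{-169 + \left(\left(\left(31 - -39\right) - 61\right) - 73\right)}} = \left(-177\right) \frac{1}{276} + \frac{200}{\sqrt{-169 + \left(\left(\left(31 + 39\right) - 61\right) - 73\right)}} = - \frac{59}{92} + \frac{200}{\sqrt{-169 + \left(\left(70 - 61\right) - 73\right)}} = - \frac{59}{92} + \frac{200}{\sqrt{-169 + \left(9 - 73\right)}} = - \frac{59}{92} + \frac{200}{\sqrt{-169 - 64}} = - \frac{59}{92} + \frac{200}{\sqrt{-233}} = - \frac{59}{92} + \frac{200}{i \sqrt{233}} = - \frac{59}{92} + 200 \left(- \frac{i \sqrt{233}}{233}\right) = - \frac{59}{92} - \frac{200 i \sqrt{233}}{233}$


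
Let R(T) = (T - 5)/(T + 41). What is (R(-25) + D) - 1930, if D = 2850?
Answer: 7345/8 ≈ 918.13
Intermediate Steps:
R(T) = (-5 + T)/(41 + T)
(R(-25) + D) - 1930 = ((-5 - 25)/(41 - 25) + 2850) - 1930 = (-30/16 + 2850) - 1930 = ((1/16)*(-30) + 2850) - 1930 = (-15/8 + 2850) - 1930 = 22785/8 - 1930 = 7345/8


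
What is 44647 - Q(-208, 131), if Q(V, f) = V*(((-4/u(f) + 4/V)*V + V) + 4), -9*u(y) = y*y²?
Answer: 6848375773/2248091 ≈ 3046.3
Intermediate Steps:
u(y) = -y³/9 (u(y) = -y*y²/9 = -y³/9)
Q(V, f) = V*(4 + V + V*(4/V + 36/f³)) (Q(V, f) = V*(((-4*(-9/f³) + 4/V)*V + V) + 4) = V*(((-(-36)/f³ + 4/V)*V + V) + 4) = V*(((36/f³ + 4/V)*V + V) + 4) = V*(((4/V + 36/f³)*V + V) + 4) = V*((V*(4/V + 36/f³) + V) + 4) = V*((V + V*(4/V + 36/f³)) + 4) = V*(4 + V + V*(4/V + 36/f³)))
44647 - Q(-208, 131) = 44647 - (-208)*(36*(-208) + 131³*(8 - 208))/131³ = 44647 - (-208)*(-7488 + 2248091*(-200))/2248091 = 44647 - (-208)*(-7488 - 449618200)/2248091 = 44647 - (-208)*(-449625688)/2248091 = 44647 - 1*93522143104/2248091 = 44647 - 93522143104/2248091 = 6848375773/2248091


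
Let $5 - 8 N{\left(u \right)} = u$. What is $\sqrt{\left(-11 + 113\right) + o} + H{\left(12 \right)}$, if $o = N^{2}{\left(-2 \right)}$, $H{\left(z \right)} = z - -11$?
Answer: $23 + \frac{\sqrt{6577}}{8} \approx 33.137$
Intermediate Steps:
$H{\left(z \right)} = 11 + z$ ($H{\left(z \right)} = z + 11 = 11 + z$)
$N{\left(u \right)} = \frac{5}{8} - \frac{u}{8}$
$o = \frac{49}{64}$ ($o = \left(\frac{5}{8} - - \frac{1}{4}\right)^{2} = \left(\frac{5}{8} + \frac{1}{4}\right)^{2} = \left(\frac{7}{8}\right)^{2} = \frac{49}{64} \approx 0.76563$)
$\sqrt{\left(-11 + 113\right) + o} + H{\left(12 \right)} = \sqrt{\left(-11 + 113\right) + \frac{49}{64}} + \left(11 + 12\right) = \sqrt{102 + \frac{49}{64}} + 23 = \sqrt{\frac{6577}{64}} + 23 = \frac{\sqrt{6577}}{8} + 23 = 23 + \frac{\sqrt{6577}}{8}$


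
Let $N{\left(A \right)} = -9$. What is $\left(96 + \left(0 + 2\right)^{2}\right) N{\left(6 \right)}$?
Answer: $-900$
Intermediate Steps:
$\left(96 + \left(0 + 2\right)^{2}\right) N{\left(6 \right)} = \left(96 + \left(0 + 2\right)^{2}\right) \left(-9\right) = \left(96 + 2^{2}\right) \left(-9\right) = \left(96 + 4\right) \left(-9\right) = 100 \left(-9\right) = -900$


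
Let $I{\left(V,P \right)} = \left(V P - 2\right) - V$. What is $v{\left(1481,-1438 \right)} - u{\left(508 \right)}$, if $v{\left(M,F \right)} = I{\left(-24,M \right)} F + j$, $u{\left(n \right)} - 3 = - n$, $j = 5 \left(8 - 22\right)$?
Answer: $51081071$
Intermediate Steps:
$j = -70$ ($j = 5 \left(-14\right) = -70$)
$I{\left(V,P \right)} = -2 - V + P V$ ($I{\left(V,P \right)} = \left(P V - 2\right) - V = \left(-2 + P V\right) - V = -2 - V + P V$)
$u{\left(n \right)} = 3 - n$
$v{\left(M,F \right)} = -70 + F \left(22 - 24 M\right)$ ($v{\left(M,F \right)} = \left(-2 - -24 + M \left(-24\right)\right) F - 70 = \left(-2 + 24 - 24 M\right) F - 70 = \left(22 - 24 M\right) F - 70 = F \left(22 - 24 M\right) - 70 = -70 + F \left(22 - 24 M\right)$)
$v{\left(1481,-1438 \right)} - u{\left(508 \right)} = \left(-70 + 2 \left(-1438\right) \left(11 - 17772\right)\right) - \left(3 - 508\right) = \left(-70 + 2 \left(-1438\right) \left(-17761\right)\right) - -505 = \left(-70 + 51080636\right) + 505 = 51080566 + 505 = 51081071$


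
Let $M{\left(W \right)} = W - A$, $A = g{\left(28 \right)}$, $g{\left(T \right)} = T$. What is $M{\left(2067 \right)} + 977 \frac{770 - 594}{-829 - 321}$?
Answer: $\frac{1086449}{575} \approx 1889.5$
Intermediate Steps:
$A = 28$
$M{\left(W \right)} = -28 + W$ ($M{\left(W \right)} = W - 28 = -28 + W$)
$M{\left(2067 \right)} + 977 \frac{770 - 594}{-829 - 321} = \left(-28 + 2067\right) + 977 \frac{770 - 594}{-829 - 321} = 2039 + 977 \frac{176}{-1150} = 2039 + 977 \cdot 176 \left(- \frac{1}{1150}\right) = 2039 + 977 \left(- \frac{88}{575}\right) = 2039 - \frac{85976}{575} = \frac{1086449}{575}$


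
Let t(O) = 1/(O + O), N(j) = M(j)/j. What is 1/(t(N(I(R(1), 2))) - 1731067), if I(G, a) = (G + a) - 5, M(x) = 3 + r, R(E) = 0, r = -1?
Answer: -4/6924271 ≈ -5.7768e-7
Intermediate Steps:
M(x) = 2 (M(x) = 3 - 1 = 2)
I(G, a) = -5 + G + a
N(j) = 2/j
t(O) = 1/(2*O)
1/(t(N(I(R(1), 2))) - 1731067) = 1/(1/(2*((2/(-5 + 0 + 2)))) - 1731067) = 1/(1/(2*((2/(-3)))) - 1731067) = 1/(1/(2*((2*(-1/3)))) - 1731067) = 1/(1/(2*(-2/3)) - 1731067) = 1/((1/2)*(-3/2) - 1731067) = 1/(-3/4 - 1731067) = 1/(-6924271/4) = -4/6924271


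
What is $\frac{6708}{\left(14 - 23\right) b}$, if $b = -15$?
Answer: $\frac{2236}{45} \approx 49.689$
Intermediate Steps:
$\frac{6708}{\left(14 - 23\right) b} = \frac{6708}{\left(14 - 23\right) \left(-15\right)} = \frac{6708}{\left(-9\right) \left(-15\right)} = \frac{6708}{135} = 6708 \cdot \frac{1}{135} = \frac{2236}{45}$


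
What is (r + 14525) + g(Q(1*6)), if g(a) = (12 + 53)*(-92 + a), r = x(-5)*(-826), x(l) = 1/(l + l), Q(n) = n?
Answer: 45088/5 ≈ 9017.6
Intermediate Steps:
x(l) = 1/(2*l)
r = 413/5 (r = ((½)/(-5))*(-826) = ((½)*(-⅕))*(-826) = -⅒*(-826) = 413/5 ≈ 82.600)
g(a) = -5980 + 65*a (g(a) = 65*(-92 + a) = -5980 + 65*a)
(r + 14525) + g(Q(1*6)) = (413/5 + 14525) + (-5980 + 65*(1*6)) = 73038/5 + (-5980 + 65*6) = 73038/5 + (-5980 + 390) = 73038/5 - 5590 = 45088/5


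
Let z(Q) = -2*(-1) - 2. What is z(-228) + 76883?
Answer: 76883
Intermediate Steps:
z(Q) = 0 (z(Q) = 2 - 2 = 0)
z(-228) + 76883 = 0 + 76883 = 76883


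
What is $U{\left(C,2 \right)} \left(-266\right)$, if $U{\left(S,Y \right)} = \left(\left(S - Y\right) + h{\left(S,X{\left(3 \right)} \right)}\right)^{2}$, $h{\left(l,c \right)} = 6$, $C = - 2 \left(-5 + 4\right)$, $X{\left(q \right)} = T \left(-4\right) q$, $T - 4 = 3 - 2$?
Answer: $-9576$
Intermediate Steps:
$T = 5$ ($T = 4 + \left(3 - 2\right) = 4 + 1 = 5$)
$X{\left(q \right)} = - 20 q$ ($X{\left(q \right)} = 5 \left(-4\right) q = - 20 q$)
$C = 2$ ($C = \left(-2\right) \left(-1\right) = 2$)
$U{\left(S,Y \right)} = \left(6 + S - Y\right)^{2}$ ($U{\left(S,Y \right)} = \left(\left(S - Y\right) + 6\right)^{2} = \left(6 + S - Y\right)^{2}$)
$U{\left(C,2 \right)} \left(-266\right) = \left(6 + 2 - 2\right)^{2} \left(-266\right) = 6^{2} \left(-266\right) = 36 \left(-266\right) = -9576$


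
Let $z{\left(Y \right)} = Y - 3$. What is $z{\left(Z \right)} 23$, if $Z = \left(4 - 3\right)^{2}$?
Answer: $-46$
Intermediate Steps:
$Z = 1$ ($Z = 1^{2} = 1$)
$z{\left(Y \right)} = -3 + Y$
$z{\left(Z \right)} 23 = \left(-3 + 1\right) 23 = \left(-2\right) 23 = -46$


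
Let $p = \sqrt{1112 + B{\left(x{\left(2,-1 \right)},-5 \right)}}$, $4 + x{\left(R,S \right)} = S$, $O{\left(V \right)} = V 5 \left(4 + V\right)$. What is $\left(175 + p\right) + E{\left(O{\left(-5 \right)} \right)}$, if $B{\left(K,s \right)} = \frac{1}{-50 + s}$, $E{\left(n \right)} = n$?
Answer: $200 + \frac{\sqrt{3363745}}{55} \approx 233.35$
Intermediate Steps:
$O{\left(V \right)} = V \left(20 + 5 V\right)$
$x{\left(R,S \right)} = -4 + S$
$p = \frac{\sqrt{3363745}}{55}$ ($p = \sqrt{1112 + \frac{1}{-50 - 5}} = \sqrt{1112 + \frac{1}{-55}} = \sqrt{1112 - \frac{1}{55}} = \sqrt{\frac{61159}{55}} = \frac{\sqrt{3363745}}{55} \approx 33.346$)
$\left(175 + p\right) + E{\left(O{\left(-5 \right)} \right)} = \left(175 + \frac{\sqrt{3363745}}{55}\right) + 5 \left(-5\right) \left(4 - 5\right) = \left(175 + \frac{\sqrt{3363745}}{55}\right) + 5 \left(-5\right) \left(-1\right) = \left(175 + \frac{\sqrt{3363745}}{55}\right) + 25 = 200 + \frac{\sqrt{3363745}}{55}$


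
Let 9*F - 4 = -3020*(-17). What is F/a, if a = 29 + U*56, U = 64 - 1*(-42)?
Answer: 51344/53685 ≈ 0.95639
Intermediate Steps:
F = 51344/9 (F = 4/9 + (-3020*(-17))/9 = 4/9 + (1/9)*51340 = 4/9 + 51340/9 = 51344/9 ≈ 5704.9)
U = 106 (U = 64 + 42 = 106)
a = 5965 (a = 29 + 106*56 = 29 + 5936 = 5965)
F/a = (51344/9)/5965 = (51344/9)*(1/5965) = 51344/53685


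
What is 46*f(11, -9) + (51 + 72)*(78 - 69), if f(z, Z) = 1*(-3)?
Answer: 969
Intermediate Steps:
f(z, Z) = -3
46*f(11, -9) + (51 + 72)*(78 - 69) = 46*(-3) + (51 + 72)*(78 - 69) = -138 + 123*9 = -138 + 1107 = 969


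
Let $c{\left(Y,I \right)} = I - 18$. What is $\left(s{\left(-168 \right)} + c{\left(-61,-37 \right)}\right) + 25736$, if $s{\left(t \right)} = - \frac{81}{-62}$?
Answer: $\frac{1592303}{62} \approx 25682.0$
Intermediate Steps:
$s{\left(t \right)} = \frac{81}{62}$ ($s{\left(t \right)} = \left(-81\right) \left(- \frac{1}{62}\right) = \frac{81}{62}$)
$c{\left(Y,I \right)} = -18 + I$
$\left(s{\left(-168 \right)} + c{\left(-61,-37 \right)}\right) + 25736 = \left(\frac{81}{62} - 55\right) + 25736 = - \frac{3329}{62} + 25736 = \frac{1592303}{62}$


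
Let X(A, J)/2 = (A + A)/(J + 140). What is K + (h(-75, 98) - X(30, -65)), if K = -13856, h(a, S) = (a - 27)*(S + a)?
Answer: -81018/5 ≈ -16204.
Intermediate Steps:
h(a, S) = (-27 + a)*(S + a)
X(A, J) = 4*A/(140 + J) (X(A, J) = 2*((A + A)/(J + 140)) = 2*((2*A)/(140 + J)) = 2*(2*A/(140 + J)) = 4*A/(140 + J))
K + (h(-75, 98) - X(30, -65)) = -13856 + (((-75)² - 27*98 - 27*(-75) + 98*(-75)) - 4*30/(140 - 65)) = -13856 + ((5625 - 2646 + 2025 - 7350) - 4*30/75) = -13856 + (-2346 - 4*30/75) = -13856 + (-2346 - 1*8/5) = -13856 + (-2346 - 8/5) = -13856 - 11738/5 = -81018/5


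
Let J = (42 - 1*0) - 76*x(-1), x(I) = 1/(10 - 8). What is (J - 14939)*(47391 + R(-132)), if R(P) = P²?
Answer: -968012025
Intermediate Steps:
x(I) = ½ (x(I) = 1/2 = ½)
J = 4 (J = (42 - 1*0) - 76*½ = (42 + 0) - 38 = 42 - 38 = 4)
(J - 14939)*(47391 + R(-132)) = (4 - 14939)*(47391 + (-132)²) = -14935*(47391 + 17424) = -14935*64815 = -968012025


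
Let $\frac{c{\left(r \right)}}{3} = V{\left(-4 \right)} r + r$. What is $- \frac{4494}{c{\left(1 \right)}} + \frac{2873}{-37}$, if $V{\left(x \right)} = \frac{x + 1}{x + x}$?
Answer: $- \frac{475011}{407} \approx -1167.1$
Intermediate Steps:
$V{\left(x \right)} = \frac{1 + x}{2 x}$
$c{\left(r \right)} = \frac{33 r}{8}$ ($c{\left(r \right)} = 3 \left(\frac{1 - 4}{2 \left(-4\right)} r + r\right) = 3 \left(\frac{1}{2} \left(- \frac{1}{4}\right) \left(-3\right) r + r\right) = 3 \left(\frac{3 r}{8} + r\right) = 3 \frac{11 r}{8} = \frac{33 r}{8}$)
$- \frac{4494}{c{\left(1 \right)}} + \frac{2873}{-37} = - \frac{4494}{\frac{33}{8} \cdot 1} + \frac{2873}{-37} = - \frac{4494}{\frac{33}{8}} + 2873 \left(- \frac{1}{37}\right) = \left(-4494\right) \frac{8}{33} - \frac{2873}{37} = - \frac{11984}{11} - \frac{2873}{37} = - \frac{475011}{407}$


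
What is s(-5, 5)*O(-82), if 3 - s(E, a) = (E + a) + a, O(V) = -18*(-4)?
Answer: -144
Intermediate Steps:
O(V) = 72
s(E, a) = 3 - E - 2*a (s(E, a) = 3 - ((E + a) + a) = 3 - (E + 2*a) = 3 + (-E - 2*a) = 3 - E - 2*a)
s(-5, 5)*O(-82) = (3 - 1*(-5) - 2*5)*72 = (3 + 5 - 10)*72 = -2*72 = -144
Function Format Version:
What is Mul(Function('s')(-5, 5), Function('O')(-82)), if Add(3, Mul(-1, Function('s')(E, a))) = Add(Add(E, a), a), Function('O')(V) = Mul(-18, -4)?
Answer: -144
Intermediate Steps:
Function('O')(V) = 72
Function('s')(E, a) = Add(3, Mul(-1, E), Mul(-2, a)) (Function('s')(E, a) = Add(3, Mul(-1, Add(Add(E, a), a))) = Add(3, Mul(-1, Add(E, Mul(2, a)))) = Add(3, Add(Mul(-1, E), Mul(-2, a))) = Add(3, Mul(-1, E), Mul(-2, a)))
Mul(Function('s')(-5, 5), Function('O')(-82)) = Mul(Add(3, Mul(-1, -5), Mul(-2, 5)), 72) = Mul(Add(3, 5, -10), 72) = Mul(-2, 72) = -144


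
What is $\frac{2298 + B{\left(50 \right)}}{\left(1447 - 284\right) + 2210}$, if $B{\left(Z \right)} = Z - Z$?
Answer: $\frac{2298}{3373} \approx 0.68129$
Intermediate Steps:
$B{\left(Z \right)} = 0$
$\frac{2298 + B{\left(50 \right)}}{\left(1447 - 284\right) + 2210} = \frac{2298 + 0}{\left(1447 - 284\right) + 2210} = \frac{2298}{1163 + 2210} = \frac{2298}{3373}$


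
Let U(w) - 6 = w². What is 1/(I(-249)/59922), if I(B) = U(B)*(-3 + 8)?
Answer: 19974/103345 ≈ 0.19327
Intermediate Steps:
U(w) = 6 + w²
I(B) = 30 + 5*B² (I(B) = (6 + B²)*(-3 + 8) = (6 + B²)*5 = 30 + 5*B²)
1/(I(-249)/59922) = 1/((30 + 5*(-249)²)/59922) = 1/((30 + 5*62001)*(1/59922)) = 1/((30 + 310005)*(1/59922)) = 1/(310035*(1/59922)) = 1/(103345/19974) = 19974/103345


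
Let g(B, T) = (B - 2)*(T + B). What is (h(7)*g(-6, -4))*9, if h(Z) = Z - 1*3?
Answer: 2880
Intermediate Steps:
h(Z) = -3 + Z (h(Z) = Z - 3 = -3 + Z)
g(B, T) = (-2 + B)*(B + T)
(h(7)*g(-6, -4))*9 = ((-3 + 7)*((-6)**2 - 2*(-6) - 2*(-4) - 6*(-4)))*9 = (4*(36 + 12 + 8 + 24))*9 = (4*80)*9 = 320*9 = 2880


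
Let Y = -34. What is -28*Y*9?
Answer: 8568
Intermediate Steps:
-28*Y*9 = -28*(-34)*9 = 952*9 = 8568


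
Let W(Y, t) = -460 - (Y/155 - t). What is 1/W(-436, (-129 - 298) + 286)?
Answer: -155/92719 ≈ -0.0016717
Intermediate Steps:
W(Y, t) = -460 + t - Y/155 (W(Y, t) = -460 - (Y*(1/155) - t) = -460 - (Y/155 - t) = -460 - (-t + Y/155) = -460 + (t - Y/155) = -460 + t - Y/155)
1/W(-436, (-129 - 298) + 286) = 1/(-460 + ((-129 - 298) + 286) - 1/155*(-436)) = 1/(-460 + (-427 + 286) + 436/155) = 1/(-460 - 141 + 436/155) = 1/(-92719/155) = -155/92719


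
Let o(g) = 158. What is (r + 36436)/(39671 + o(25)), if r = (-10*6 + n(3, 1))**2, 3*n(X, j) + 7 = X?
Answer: 361780/358461 ≈ 1.0093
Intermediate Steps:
n(X, j) = -7/3 + X/3
r = 33856/9 (r = (-10*6 + (-7/3 + (1/3)*3))**2 = (-60 + (-7/3 + 1))**2 = (-60 - 4/3)**2 = (-184/3)**2 = 33856/9 ≈ 3761.8)
(r + 36436)/(39671 + o(25)) = (33856/9 + 36436)/(39671 + 158) = (361780/9)/39829 = (361780/9)*(1/39829) = 361780/358461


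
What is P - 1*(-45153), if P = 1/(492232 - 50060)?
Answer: 19965392317/442172 ≈ 45153.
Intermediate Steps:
P = 1/442172 ≈ 2.2616e-6
P - 1*(-45153) = 1/442172 - 1*(-45153) = 1/442172 + 45153 = 19965392317/442172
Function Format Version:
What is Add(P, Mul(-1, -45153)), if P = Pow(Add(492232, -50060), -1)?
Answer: Rational(19965392317, 442172) ≈ 45153.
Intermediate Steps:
P = Rational(1, 442172) (P = Pow(442172, -1) = Rational(1, 442172) ≈ 2.2616e-6)
Add(P, Mul(-1, -45153)) = Add(Rational(1, 442172), Mul(-1, -45153)) = Add(Rational(1, 442172), 45153) = Rational(19965392317, 442172)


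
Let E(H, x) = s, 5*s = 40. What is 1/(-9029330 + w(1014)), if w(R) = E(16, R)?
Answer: -1/9029322 ≈ -1.1075e-7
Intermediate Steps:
s = 8 (s = (⅕)*40 = 8)
E(H, x) = 8
w(R) = 8
1/(-9029330 + w(1014)) = 1/(-9029330 + 8) = 1/(-9029322) = -1/9029322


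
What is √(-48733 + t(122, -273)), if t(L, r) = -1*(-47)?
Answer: I*√48686 ≈ 220.65*I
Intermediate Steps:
t(L, r) = 47
√(-48733 + t(122, -273)) = √(-48733 + 47) = √(-48686) = I*√48686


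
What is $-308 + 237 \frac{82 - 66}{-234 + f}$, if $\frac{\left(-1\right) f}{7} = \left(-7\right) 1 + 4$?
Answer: $- \frac{23132}{71} \approx -325.8$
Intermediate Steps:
$f = 21$ ($f = - 7 \left(\left(-7\right) 1 + 4\right) = - 7 \left(-7 + 4\right) = \left(-7\right) \left(-3\right) = 21$)
$-308 + 237 \frac{82 - 66}{-234 + f} = -308 + 237 \frac{82 - 66}{-234 + 21} = -308 + 237 \frac{16}{-213} = -308 + 237 \cdot 16 \left(- \frac{1}{213}\right) = -308 + 237 \left(- \frac{16}{213}\right) = -308 - \frac{1264}{71} = - \frac{23132}{71}$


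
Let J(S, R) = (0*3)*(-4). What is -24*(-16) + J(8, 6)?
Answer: 384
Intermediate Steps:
J(S, R) = 0 (J(S, R) = 0*(-4) = 0)
-24*(-16) + J(8, 6) = -24*(-16) + 0 = 384 + 0 = 384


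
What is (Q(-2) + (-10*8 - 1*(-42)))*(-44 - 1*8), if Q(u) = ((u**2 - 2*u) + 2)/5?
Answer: 1872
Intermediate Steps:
Q(u) = 2/5 - 2*u/5 + u**2/5 (Q(u) = (2 + u**2 - 2*u)*(1/5) = 2/5 - 2*u/5 + u**2/5)
(Q(-2) + (-10*8 - 1*(-42)))*(-44 - 1*8) = ((2/5 - 2/5*(-2) + (1/5)*(-2)**2) + (-10*8 - 1*(-42)))*(-44 - 1*8) = ((2/5 + 4/5 + (1/5)*4) + (-80 + 42))*(-44 - 8) = ((2/5 + 4/5 + 4/5) - 38)*(-52) = (2 - 38)*(-52) = -36*(-52) = 1872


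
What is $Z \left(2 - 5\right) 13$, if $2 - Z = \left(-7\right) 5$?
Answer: $-1443$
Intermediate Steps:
$Z = 37$ ($Z = 2 - \left(-7\right) 5 = 2 - -35 = 2 + 35 = 37$)
$Z \left(2 - 5\right) 13 = 37 \left(2 - 5\right) 13 = 37 \left(-3\right) 13 = \left(-111\right) 13 = -1443$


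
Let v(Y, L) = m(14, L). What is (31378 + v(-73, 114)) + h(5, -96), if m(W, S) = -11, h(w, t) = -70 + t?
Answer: 31201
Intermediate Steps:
v(Y, L) = -11
(31378 + v(-73, 114)) + h(5, -96) = (31378 - 11) + (-70 - 96) = 31367 - 166 = 31201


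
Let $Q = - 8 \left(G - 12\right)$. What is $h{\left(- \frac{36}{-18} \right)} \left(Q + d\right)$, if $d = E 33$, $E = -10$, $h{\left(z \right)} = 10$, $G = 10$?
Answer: $-3140$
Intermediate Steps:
$Q = 16$ ($Q = - 8 \left(10 - 12\right) = \left(-8\right) \left(-2\right) = 16$)
$d = -330$ ($d = \left(-10\right) 33 = -330$)
$h{\left(- \frac{36}{-18} \right)} \left(Q + d\right) = 10 \left(16 - 330\right) = 10 \left(-314\right) = -3140$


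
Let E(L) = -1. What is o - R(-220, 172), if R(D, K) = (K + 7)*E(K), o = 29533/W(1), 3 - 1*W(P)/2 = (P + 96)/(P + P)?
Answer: -1892/13 ≈ -145.54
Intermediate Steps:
W(P) = 6 - (96 + P)/P (W(P) = 6 - 2*(P + 96)/(P + P) = 6 - 2*(96 + P)/(2*P) = 6 - 2*(96 + P)*1/(2*P) = 6 - (96 + P)/P)
o = -4219/13 (o = 29533/(5 - 96/1) = 29533/(5 - 96*1) = 29533/(5 - 96) = 29533/(-91) = 29533*(-1/91) = -4219/13 ≈ -324.54)
R(D, K) = -7 - K (R(D, K) = (K + 7)*(-1) = (7 + K)*(-1) = -7 - K)
o - R(-220, 172) = -4219/13 - (-7 - 1*172) = -4219/13 - (-7 - 172) = -4219/13 - 1*(-179) = -4219/13 + 179 = -1892/13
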